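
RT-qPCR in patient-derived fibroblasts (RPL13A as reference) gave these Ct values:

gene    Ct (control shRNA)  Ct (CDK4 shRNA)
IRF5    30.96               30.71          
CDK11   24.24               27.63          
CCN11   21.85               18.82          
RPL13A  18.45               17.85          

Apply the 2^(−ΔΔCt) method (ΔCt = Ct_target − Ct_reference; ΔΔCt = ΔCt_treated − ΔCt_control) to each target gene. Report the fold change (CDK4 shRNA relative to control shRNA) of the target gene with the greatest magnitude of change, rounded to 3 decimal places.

0.063

IRF5: ΔΔCt = (30.71−17.85) − (30.96−18.45) = 12.86 − 12.51 = 0.35; fold change = 2^-0.35 = 0.785
CDK11: ΔΔCt = (27.63−17.85) − (24.24−18.45) = 9.78 − 5.79 = 3.99; fold change = 2^-3.99 = 0.063
CCN11: ΔΔCt = (18.82−17.85) − (21.85−18.45) = 0.97 − 3.40 = -2.43; fold change = 2^2.43 = 5.389
CDK11 has the largest |ΔΔCt| = 3.99.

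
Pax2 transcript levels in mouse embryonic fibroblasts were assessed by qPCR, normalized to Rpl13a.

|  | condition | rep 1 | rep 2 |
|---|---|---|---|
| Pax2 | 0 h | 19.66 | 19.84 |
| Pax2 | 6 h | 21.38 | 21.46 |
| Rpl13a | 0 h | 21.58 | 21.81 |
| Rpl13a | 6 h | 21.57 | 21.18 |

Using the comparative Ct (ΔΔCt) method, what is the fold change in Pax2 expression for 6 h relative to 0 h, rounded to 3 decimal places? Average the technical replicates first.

0.252

Mean Ct: Pax2 0 h 19.750; Pax2 6 h 21.420; Rpl13a 0 h 21.695; Rpl13a 6 h 21.375
ΔCt(0 h) = 19.750 − 21.695 = -1.945
ΔCt(6 h) = 21.420 − 21.375 = 0.045
ΔΔCt = 0.045 − (-1.945) = 1.990
Fold change = 2^(−1.990) = 0.2517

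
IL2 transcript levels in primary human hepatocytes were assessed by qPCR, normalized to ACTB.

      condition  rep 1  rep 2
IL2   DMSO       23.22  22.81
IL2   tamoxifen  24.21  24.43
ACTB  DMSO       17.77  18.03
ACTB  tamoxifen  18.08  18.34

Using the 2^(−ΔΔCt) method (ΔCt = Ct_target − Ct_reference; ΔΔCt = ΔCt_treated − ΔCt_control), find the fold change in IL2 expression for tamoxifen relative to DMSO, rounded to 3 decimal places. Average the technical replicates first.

0.502

Mean Ct: IL2 DMSO 23.015; IL2 tamoxifen 24.320; ACTB DMSO 17.900; ACTB tamoxifen 18.210
ΔCt(DMSO) = 23.015 − 17.900 = 5.115
ΔCt(tamoxifen) = 24.320 − 18.210 = 6.110
ΔΔCt = 6.110 − 5.115 = 0.995
Fold change = 2^(−0.995) = 0.5017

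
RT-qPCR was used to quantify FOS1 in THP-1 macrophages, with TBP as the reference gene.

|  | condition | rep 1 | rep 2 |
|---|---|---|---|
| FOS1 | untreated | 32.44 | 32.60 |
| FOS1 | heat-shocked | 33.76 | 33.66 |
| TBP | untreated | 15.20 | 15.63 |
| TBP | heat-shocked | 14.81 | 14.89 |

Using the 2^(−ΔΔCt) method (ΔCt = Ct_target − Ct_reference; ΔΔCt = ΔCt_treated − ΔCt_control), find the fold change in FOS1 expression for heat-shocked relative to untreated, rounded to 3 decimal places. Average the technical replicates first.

0.296

Mean Ct: FOS1 untreated 32.520; FOS1 heat-shocked 33.710; TBP untreated 15.415; TBP heat-shocked 14.850
ΔCt(untreated) = 32.520 − 15.415 = 17.105
ΔCt(heat-shocked) = 33.710 − 14.850 = 18.860
ΔΔCt = 18.860 − 17.105 = 1.755
Fold change = 2^(−1.755) = 0.2963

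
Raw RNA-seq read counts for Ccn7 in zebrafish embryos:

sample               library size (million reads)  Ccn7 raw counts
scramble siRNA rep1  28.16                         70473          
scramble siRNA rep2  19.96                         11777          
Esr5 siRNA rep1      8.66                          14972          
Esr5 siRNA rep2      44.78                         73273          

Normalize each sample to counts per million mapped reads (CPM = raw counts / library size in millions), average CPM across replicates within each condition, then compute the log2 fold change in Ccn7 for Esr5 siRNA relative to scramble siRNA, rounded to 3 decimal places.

CPM(scramble siRNA rep1) = 70473 / 28.16 = 2502.5923
CPM(scramble siRNA rep2) = 11777 / 19.96 = 590.0301
CPM(Esr5 siRNA rep1) = 14972 / 8.66 = 1728.8684
CPM(Esr5 siRNA rep2) = 73273 / 44.78 = 1636.2885
mean CPM(scramble siRNA) = 1546.3112; mean CPM(Esr5 siRNA) = 1682.5784
Fold change = 1682.5784 / 1546.3112 = 1.08812
log2(1.08812) = 0.1218

0.122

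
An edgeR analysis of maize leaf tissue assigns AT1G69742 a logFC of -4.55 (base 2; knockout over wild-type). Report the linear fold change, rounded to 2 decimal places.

0.04

Fold change = 2^(-4.55) = 0.043
That is, AT1G69742 drops to 4.3% of the wild-type level.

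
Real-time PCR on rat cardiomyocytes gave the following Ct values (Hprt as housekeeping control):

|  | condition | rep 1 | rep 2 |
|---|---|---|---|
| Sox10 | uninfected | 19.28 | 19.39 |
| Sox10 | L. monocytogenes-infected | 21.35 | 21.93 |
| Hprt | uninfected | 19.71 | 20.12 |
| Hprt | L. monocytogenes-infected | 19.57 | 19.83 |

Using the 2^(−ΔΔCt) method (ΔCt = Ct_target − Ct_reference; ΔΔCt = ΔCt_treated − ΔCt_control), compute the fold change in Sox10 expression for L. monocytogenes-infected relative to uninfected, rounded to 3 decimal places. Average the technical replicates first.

0.174

Mean Ct: Sox10 uninfected 19.335; Sox10 L. monocytogenes-infected 21.640; Hprt uninfected 19.915; Hprt L. monocytogenes-infected 19.700
ΔCt(uninfected) = 19.335 − 19.915 = -0.580
ΔCt(L. monocytogenes-infected) = 21.640 − 19.700 = 1.940
ΔΔCt = 1.940 − (-0.580) = 2.520
Fold change = 2^(−2.520) = 0.1743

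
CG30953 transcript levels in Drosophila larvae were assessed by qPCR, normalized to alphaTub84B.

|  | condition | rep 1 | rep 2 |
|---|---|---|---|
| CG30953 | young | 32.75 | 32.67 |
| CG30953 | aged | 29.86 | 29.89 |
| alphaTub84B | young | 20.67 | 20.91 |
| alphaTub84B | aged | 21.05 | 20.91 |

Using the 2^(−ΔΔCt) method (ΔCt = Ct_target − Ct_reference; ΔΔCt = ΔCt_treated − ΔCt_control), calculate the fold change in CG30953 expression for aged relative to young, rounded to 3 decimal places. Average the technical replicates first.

Mean Ct: CG30953 young 32.710; CG30953 aged 29.875; alphaTub84B young 20.790; alphaTub84B aged 20.980
ΔCt(young) = 32.710 − 20.790 = 11.920
ΔCt(aged) = 29.875 − 20.980 = 8.895
ΔΔCt = 8.895 − 11.920 = -3.025
Fold change = 2^(−(-3.025)) = 2^3.025 = 8.1398

8.140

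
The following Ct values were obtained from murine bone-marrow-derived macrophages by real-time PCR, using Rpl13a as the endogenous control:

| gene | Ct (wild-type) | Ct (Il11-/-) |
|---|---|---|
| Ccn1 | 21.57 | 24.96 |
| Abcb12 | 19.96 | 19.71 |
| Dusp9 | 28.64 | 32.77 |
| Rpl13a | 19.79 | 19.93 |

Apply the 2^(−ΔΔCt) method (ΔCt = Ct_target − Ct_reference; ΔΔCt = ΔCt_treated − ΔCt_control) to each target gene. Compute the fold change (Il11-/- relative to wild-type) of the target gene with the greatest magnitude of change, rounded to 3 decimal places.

0.063

Ccn1: ΔΔCt = (24.96−19.93) − (21.57−19.79) = 5.03 − 1.78 = 3.25; fold change = 2^-3.25 = 0.105
Abcb12: ΔΔCt = (19.71−19.93) − (19.96−19.79) = -0.22 − 0.17 = -0.39; fold change = 2^0.39 = 1.310
Dusp9: ΔΔCt = (32.77−19.93) − (28.64−19.79) = 12.84 − 8.85 = 3.99; fold change = 2^-3.99 = 0.063
Dusp9 has the largest |ΔΔCt| = 3.99.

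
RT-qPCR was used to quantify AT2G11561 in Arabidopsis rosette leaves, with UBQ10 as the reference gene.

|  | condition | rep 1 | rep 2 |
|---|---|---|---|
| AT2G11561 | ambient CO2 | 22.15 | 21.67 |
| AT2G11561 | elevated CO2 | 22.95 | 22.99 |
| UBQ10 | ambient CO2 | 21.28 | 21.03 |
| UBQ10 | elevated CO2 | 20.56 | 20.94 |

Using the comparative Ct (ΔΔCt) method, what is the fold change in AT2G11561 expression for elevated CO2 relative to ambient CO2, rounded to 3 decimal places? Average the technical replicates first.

0.362

Mean Ct: AT2G11561 ambient CO2 21.910; AT2G11561 elevated CO2 22.970; UBQ10 ambient CO2 21.155; UBQ10 elevated CO2 20.750
ΔCt(ambient CO2) = 21.910 − 21.155 = 0.755
ΔCt(elevated CO2) = 22.970 − 20.750 = 2.220
ΔΔCt = 2.220 − 0.755 = 1.465
Fold change = 2^(−1.465) = 0.3622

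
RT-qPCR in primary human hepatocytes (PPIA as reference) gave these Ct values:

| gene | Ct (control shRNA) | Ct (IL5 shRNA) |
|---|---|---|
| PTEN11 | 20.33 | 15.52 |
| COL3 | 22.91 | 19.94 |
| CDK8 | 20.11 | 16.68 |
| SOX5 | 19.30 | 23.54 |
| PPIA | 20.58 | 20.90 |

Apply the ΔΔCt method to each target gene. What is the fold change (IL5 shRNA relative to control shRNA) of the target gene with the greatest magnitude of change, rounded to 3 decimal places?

PTEN11: ΔΔCt = (15.52−20.90) − (20.33−20.58) = -5.38 − (-0.25) = -5.13; fold change = 2^5.13 = 35.017
COL3: ΔΔCt = (19.94−20.90) − (22.91−20.58) = -0.96 − 2.33 = -3.29; fold change = 2^3.29 = 9.781
CDK8: ΔΔCt = (16.68−20.90) − (20.11−20.58) = -4.22 − (-0.47) = -3.75; fold change = 2^3.75 = 13.454
SOX5: ΔΔCt = (23.54−20.90) − (19.30−20.58) = 2.64 − (-1.28) = 3.92; fold change = 2^-3.92 = 0.066
PTEN11 has the largest |ΔΔCt| = 5.13.

35.017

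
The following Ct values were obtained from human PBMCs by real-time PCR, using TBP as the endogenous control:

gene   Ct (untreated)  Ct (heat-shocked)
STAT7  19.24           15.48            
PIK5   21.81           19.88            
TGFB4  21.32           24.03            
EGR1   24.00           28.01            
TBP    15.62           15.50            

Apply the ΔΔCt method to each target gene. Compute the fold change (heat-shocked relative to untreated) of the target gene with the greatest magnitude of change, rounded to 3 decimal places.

STAT7: ΔΔCt = (15.48−15.50) − (19.24−15.62) = -0.02 − 3.62 = -3.64; fold change = 2^3.64 = 12.467
PIK5: ΔΔCt = (19.88−15.50) − (21.81−15.62) = 4.38 − 6.19 = -1.81; fold change = 2^1.81 = 3.506
TGFB4: ΔΔCt = (24.03−15.50) − (21.32−15.62) = 8.53 − 5.70 = 2.83; fold change = 2^-2.83 = 0.141
EGR1: ΔΔCt = (28.01−15.50) − (24.00−15.62) = 12.51 − 8.38 = 4.13; fold change = 2^-4.13 = 0.057
EGR1 has the largest |ΔΔCt| = 4.13.

0.057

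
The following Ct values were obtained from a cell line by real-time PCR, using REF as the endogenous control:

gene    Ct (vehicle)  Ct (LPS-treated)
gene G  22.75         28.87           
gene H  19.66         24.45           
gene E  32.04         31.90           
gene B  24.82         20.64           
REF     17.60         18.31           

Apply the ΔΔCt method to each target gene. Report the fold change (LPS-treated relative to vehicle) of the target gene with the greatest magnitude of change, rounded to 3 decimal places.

0.024

gene G: ΔΔCt = (28.87−18.31) − (22.75−17.60) = 10.56 − 5.15 = 5.41; fold change = 2^-5.41 = 0.024
gene H: ΔΔCt = (24.45−18.31) − (19.66−17.60) = 6.14 − 2.06 = 4.08; fold change = 2^-4.08 = 0.059
gene E: ΔΔCt = (31.90−18.31) − (32.04−17.60) = 13.59 − 14.44 = -0.85; fold change = 2^0.85 = 1.803
gene B: ΔΔCt = (20.64−18.31) − (24.82−17.60) = 2.33 − 7.22 = -4.89; fold change = 2^4.89 = 29.651
gene G has the largest |ΔΔCt| = 5.41.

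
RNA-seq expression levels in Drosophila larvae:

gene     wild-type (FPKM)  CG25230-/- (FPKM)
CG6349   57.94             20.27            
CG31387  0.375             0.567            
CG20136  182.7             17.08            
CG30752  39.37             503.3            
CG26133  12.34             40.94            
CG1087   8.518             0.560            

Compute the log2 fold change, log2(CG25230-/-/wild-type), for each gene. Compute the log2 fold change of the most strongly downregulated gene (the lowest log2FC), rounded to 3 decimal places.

-3.927

log2(20.27/57.94) = -1.515  (CG6349)
log2(0.567/0.375) = 0.596  (CG31387)
log2(17.08/182.7) = -3.419  (CG20136)
log2(503.3/39.37) = 3.676  (CG30752)
log2(40.94/12.34) = 1.730  (CG26133)
log2(0.560/8.518) = -3.927  (CG1087)
CG1087 is most strongly downregulated.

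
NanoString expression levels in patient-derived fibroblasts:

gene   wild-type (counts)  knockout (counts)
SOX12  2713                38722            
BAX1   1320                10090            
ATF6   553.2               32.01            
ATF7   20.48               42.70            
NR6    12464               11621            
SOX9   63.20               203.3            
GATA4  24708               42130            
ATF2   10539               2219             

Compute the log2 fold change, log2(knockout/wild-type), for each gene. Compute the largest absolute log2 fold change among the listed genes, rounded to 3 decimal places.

4.111

log2(38722/2713) = 3.835  (SOX12)
log2(10090/1320) = 2.934  (BAX1)
log2(32.01/553.2) = -4.111  (ATF6)
log2(42.70/20.48) = 1.060  (ATF7)
log2(11621/12464) = -0.101  (NR6)
log2(203.3/63.20) = 1.686  (SOX9)
log2(42130/24708) = 0.770  (GATA4)
log2(2219/10539) = -2.248  (ATF2)
The largest magnitude belongs to ATF6.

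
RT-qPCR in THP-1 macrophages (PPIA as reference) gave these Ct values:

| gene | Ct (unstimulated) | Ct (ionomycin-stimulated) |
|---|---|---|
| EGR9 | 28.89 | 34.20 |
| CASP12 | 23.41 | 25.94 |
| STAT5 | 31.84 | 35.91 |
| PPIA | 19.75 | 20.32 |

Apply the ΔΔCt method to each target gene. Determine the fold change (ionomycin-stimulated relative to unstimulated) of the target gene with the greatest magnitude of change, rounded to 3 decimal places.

0.037

EGR9: ΔΔCt = (34.20−20.32) − (28.89−19.75) = 13.88 − 9.14 = 4.74; fold change = 2^-4.74 = 0.037
CASP12: ΔΔCt = (25.94−20.32) − (23.41−19.75) = 5.62 − 3.66 = 1.96; fold change = 2^-1.96 = 0.257
STAT5: ΔΔCt = (35.91−20.32) − (31.84−19.75) = 15.59 − 12.09 = 3.50; fold change = 2^-3.50 = 0.088
EGR9 has the largest |ΔΔCt| = 4.74.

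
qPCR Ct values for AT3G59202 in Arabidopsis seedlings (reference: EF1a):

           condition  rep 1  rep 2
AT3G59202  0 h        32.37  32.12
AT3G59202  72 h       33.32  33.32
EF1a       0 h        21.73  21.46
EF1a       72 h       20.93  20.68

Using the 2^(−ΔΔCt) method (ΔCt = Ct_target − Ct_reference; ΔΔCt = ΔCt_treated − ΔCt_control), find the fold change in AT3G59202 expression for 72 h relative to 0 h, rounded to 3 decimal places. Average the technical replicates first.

0.275

Mean Ct: AT3G59202 0 h 32.245; AT3G59202 72 h 33.320; EF1a 0 h 21.595; EF1a 72 h 20.805
ΔCt(0 h) = 32.245 − 21.595 = 10.650
ΔCt(72 h) = 33.320 − 20.805 = 12.515
ΔΔCt = 12.515 − 10.650 = 1.865
Fold change = 2^(−1.865) = 0.2745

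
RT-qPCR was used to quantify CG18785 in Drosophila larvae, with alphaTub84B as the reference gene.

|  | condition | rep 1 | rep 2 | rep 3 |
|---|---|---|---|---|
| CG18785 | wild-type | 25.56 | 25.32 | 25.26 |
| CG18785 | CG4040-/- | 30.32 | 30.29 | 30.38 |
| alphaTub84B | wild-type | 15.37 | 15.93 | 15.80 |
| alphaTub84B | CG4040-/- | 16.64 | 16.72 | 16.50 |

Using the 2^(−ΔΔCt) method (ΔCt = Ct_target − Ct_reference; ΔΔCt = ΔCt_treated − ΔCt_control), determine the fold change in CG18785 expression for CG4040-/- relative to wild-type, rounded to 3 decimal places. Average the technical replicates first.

Mean Ct: CG18785 wild-type 25.380; CG18785 CG4040-/- 30.330; alphaTub84B wild-type 15.700; alphaTub84B CG4040-/- 16.620
ΔCt(wild-type) = 25.380 − 15.700 = 9.680
ΔCt(CG4040-/-) = 30.330 − 16.620 = 13.710
ΔΔCt = 13.710 − 9.680 = 4.030
Fold change = 2^(−4.030) = 0.0612

0.061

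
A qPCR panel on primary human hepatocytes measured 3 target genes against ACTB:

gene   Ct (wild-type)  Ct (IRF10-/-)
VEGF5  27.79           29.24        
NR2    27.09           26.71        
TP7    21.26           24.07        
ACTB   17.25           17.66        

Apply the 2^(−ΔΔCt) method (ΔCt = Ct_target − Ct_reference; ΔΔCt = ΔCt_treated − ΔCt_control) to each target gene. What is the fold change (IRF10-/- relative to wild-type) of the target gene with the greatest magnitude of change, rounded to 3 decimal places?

0.189

VEGF5: ΔΔCt = (29.24−17.66) − (27.79−17.25) = 11.58 − 10.54 = 1.04; fold change = 2^-1.04 = 0.486
NR2: ΔΔCt = (26.71−17.66) − (27.09−17.25) = 9.05 − 9.84 = -0.79; fold change = 2^0.79 = 1.729
TP7: ΔΔCt = (24.07−17.66) − (21.26−17.25) = 6.41 − 4.01 = 2.40; fold change = 2^-2.40 = 0.189
TP7 has the largest |ΔΔCt| = 2.40.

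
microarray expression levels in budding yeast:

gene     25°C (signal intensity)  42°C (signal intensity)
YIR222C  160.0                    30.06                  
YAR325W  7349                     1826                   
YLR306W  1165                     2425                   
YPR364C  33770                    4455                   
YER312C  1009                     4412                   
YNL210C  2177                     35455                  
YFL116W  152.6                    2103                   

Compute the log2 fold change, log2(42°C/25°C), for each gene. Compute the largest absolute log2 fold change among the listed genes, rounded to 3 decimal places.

log2(30.06/160.0) = -2.412  (YIR222C)
log2(1826/7349) = -2.009  (YAR325W)
log2(2425/1165) = 1.058  (YLR306W)
log2(4455/33770) = -2.922  (YPR364C)
log2(4412/1009) = 2.129  (YER312C)
log2(35455/2177) = 4.026  (YNL210C)
log2(2103/152.6) = 3.785  (YFL116W)
The largest magnitude belongs to YNL210C.

4.026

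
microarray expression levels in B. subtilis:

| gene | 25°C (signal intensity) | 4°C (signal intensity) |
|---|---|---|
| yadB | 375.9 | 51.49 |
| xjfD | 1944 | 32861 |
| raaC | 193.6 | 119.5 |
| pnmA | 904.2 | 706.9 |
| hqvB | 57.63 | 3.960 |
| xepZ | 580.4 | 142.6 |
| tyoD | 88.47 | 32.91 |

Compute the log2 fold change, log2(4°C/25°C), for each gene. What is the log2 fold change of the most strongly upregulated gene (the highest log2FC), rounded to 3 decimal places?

log2(51.49/375.9) = -2.868  (yadB)
log2(32861/1944) = 4.079  (xjfD)
log2(119.5/193.6) = -0.696  (raaC)
log2(706.9/904.2) = -0.355  (pnmA)
log2(3.960/57.63) = -3.863  (hqvB)
log2(142.6/580.4) = -2.025  (xepZ)
log2(32.91/88.47) = -1.427  (tyoD)
xjfD is most strongly upregulated.

4.079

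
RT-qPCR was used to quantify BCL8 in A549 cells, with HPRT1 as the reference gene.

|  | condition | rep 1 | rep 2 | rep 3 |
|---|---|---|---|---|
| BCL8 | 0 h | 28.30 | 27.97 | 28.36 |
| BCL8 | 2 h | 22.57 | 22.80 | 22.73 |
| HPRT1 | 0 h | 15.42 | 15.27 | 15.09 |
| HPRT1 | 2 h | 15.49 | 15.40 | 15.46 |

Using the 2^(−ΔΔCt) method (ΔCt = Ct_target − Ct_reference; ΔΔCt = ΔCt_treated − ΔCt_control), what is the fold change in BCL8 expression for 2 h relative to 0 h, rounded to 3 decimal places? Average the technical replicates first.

Mean Ct: BCL8 0 h 28.210; BCL8 2 h 22.700; HPRT1 0 h 15.260; HPRT1 2 h 15.450
ΔCt(0 h) = 28.210 − 15.260 = 12.950
ΔCt(2 h) = 22.700 − 15.450 = 7.250
ΔΔCt = 7.250 − 12.950 = -5.700
Fold change = 2^(−(-5.700)) = 2^5.700 = 51.9842

51.984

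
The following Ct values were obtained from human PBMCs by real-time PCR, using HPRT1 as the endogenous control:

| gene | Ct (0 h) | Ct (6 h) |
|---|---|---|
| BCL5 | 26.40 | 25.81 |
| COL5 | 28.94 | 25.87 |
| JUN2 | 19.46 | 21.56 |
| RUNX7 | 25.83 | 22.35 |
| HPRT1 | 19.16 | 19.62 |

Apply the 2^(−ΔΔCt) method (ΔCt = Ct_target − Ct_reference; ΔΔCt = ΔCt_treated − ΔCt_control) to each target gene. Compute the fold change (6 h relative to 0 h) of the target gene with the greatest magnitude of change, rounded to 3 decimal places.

BCL5: ΔΔCt = (25.81−19.62) − (26.40−19.16) = 6.19 − 7.24 = -1.05; fold change = 2^1.05 = 2.071
COL5: ΔΔCt = (25.87−19.62) − (28.94−19.16) = 6.25 − 9.78 = -3.53; fold change = 2^3.53 = 11.551
JUN2: ΔΔCt = (21.56−19.62) − (19.46−19.16) = 1.94 − 0.30 = 1.64; fold change = 2^-1.64 = 0.321
RUNX7: ΔΔCt = (22.35−19.62) − (25.83−19.16) = 2.73 − 6.67 = -3.94; fold change = 2^3.94 = 15.348
RUNX7 has the largest |ΔΔCt| = 3.94.

15.348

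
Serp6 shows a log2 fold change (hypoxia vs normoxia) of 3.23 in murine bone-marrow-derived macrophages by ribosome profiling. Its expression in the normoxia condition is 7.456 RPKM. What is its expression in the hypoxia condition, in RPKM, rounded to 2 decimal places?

69.96

Fold change = 2^(3.23) = 9.3827
hypoxia expression = 7.456 × 9.3827 = 69.96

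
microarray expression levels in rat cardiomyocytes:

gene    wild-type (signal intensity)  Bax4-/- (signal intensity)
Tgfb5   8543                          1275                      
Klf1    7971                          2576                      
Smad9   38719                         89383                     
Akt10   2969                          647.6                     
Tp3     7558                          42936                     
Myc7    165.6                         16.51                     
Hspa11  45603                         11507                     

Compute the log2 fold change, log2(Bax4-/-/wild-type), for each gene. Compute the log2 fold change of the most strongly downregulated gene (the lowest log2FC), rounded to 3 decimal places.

log2(1275/8543) = -2.744  (Tgfb5)
log2(2576/7971) = -1.630  (Klf1)
log2(89383/38719) = 1.207  (Smad9)
log2(647.6/2969) = -2.197  (Akt10)
log2(42936/7558) = 2.506  (Tp3)
log2(16.51/165.6) = -3.326  (Myc7)
log2(11507/45603) = -1.987  (Hspa11)
Myc7 is most strongly downregulated.

-3.326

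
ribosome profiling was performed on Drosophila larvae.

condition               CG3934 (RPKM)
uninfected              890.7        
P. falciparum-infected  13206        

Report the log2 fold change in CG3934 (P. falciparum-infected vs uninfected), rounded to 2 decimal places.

3.89

Fold change = 13206 / 890.7 = 14.8265
log2(14.8265) = 3.890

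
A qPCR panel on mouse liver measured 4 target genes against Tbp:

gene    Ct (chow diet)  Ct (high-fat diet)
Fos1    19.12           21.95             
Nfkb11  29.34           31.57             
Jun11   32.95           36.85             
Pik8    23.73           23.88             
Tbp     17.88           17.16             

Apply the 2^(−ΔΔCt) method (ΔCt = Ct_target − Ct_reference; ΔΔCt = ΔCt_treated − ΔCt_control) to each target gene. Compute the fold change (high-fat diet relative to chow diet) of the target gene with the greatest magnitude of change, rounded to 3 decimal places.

0.041

Fos1: ΔΔCt = (21.95−17.16) − (19.12−17.88) = 4.79 − 1.24 = 3.55; fold change = 2^-3.55 = 0.085
Nfkb11: ΔΔCt = (31.57−17.16) − (29.34−17.88) = 14.41 − 11.46 = 2.95; fold change = 2^-2.95 = 0.129
Jun11: ΔΔCt = (36.85−17.16) − (32.95−17.88) = 19.69 − 15.07 = 4.62; fold change = 2^-4.62 = 0.041
Pik8: ΔΔCt = (23.88−17.16) − (23.73−17.88) = 6.72 − 5.85 = 0.87; fold change = 2^-0.87 = 0.547
Jun11 has the largest |ΔΔCt| = 4.62.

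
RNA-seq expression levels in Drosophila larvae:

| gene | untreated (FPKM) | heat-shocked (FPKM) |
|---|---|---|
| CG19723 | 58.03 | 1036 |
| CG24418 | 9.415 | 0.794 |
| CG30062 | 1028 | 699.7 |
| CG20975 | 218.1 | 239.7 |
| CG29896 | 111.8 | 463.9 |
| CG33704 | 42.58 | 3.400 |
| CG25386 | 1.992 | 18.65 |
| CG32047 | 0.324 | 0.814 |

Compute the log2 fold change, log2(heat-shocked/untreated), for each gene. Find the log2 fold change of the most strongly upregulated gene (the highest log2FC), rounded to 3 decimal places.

4.158

log2(1036/58.03) = 4.158  (CG19723)
log2(0.794/9.415) = -3.568  (CG24418)
log2(699.7/1028) = -0.555  (CG30062)
log2(239.7/218.1) = 0.136  (CG20975)
log2(463.9/111.8) = 2.053  (CG29896)
log2(3.400/42.58) = -3.647  (CG33704)
log2(18.65/1.992) = 3.227  (CG25386)
log2(0.814/0.324) = 1.329  (CG32047)
CG19723 is most strongly upregulated.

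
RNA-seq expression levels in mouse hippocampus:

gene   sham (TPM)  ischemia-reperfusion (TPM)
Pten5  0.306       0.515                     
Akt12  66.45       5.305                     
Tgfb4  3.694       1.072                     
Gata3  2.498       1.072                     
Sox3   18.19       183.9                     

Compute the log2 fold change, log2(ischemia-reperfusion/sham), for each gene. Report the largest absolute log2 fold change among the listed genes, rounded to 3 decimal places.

log2(0.515/0.306) = 0.751  (Pten5)
log2(5.305/66.45) = -3.647  (Akt12)
log2(1.072/3.694) = -1.785  (Tgfb4)
log2(1.072/2.498) = -1.220  (Gata3)
log2(183.9/18.19) = 3.338  (Sox3)
The largest magnitude belongs to Akt12.

3.647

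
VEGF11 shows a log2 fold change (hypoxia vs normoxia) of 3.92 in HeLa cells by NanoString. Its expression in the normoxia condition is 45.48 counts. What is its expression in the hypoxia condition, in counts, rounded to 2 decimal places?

688.43

Fold change = 2^(3.92) = 15.1369
hypoxia expression = 45.48 × 15.1369 = 688.43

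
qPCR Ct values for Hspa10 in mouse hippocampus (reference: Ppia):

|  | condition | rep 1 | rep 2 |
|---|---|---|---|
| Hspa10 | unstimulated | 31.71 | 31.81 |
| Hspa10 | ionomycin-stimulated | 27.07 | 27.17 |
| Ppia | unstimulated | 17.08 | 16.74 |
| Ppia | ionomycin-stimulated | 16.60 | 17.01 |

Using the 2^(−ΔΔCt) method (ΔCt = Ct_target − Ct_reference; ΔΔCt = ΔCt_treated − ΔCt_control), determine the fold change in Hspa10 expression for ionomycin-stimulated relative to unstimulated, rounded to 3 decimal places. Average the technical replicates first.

Mean Ct: Hspa10 unstimulated 31.760; Hspa10 ionomycin-stimulated 27.120; Ppia unstimulated 16.910; Ppia ionomycin-stimulated 16.805
ΔCt(unstimulated) = 31.760 − 16.910 = 14.850
ΔCt(ionomycin-stimulated) = 27.120 − 16.805 = 10.315
ΔΔCt = 10.315 − 14.850 = -4.535
Fold change = 2^(−(-4.535)) = 2^4.535 = 23.1831

23.183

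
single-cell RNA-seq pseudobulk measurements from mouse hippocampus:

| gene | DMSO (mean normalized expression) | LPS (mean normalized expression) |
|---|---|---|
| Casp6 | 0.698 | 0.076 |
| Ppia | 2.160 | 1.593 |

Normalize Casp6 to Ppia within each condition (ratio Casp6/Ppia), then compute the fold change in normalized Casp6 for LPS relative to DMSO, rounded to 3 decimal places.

Casp6/Ppia (DMSO) = 0.698 / 2.160 = 0.32315
Casp6/Ppia (LPS) = 0.076 / 1.593 = 0.047709
Fold change = 0.047709 / 0.32315 = 0.1476

0.148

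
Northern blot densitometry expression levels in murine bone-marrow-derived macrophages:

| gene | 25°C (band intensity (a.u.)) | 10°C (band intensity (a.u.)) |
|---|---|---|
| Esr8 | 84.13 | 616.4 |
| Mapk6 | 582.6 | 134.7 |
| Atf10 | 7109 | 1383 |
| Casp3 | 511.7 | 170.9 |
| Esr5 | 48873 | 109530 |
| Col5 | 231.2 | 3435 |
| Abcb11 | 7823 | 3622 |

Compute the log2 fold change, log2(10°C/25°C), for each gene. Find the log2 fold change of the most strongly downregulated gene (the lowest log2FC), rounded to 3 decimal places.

log2(616.4/84.13) = 2.873  (Esr8)
log2(134.7/582.6) = -2.113  (Mapk6)
log2(1383/7109) = -2.362  (Atf10)
log2(170.9/511.7) = -1.582  (Casp3)
log2(109530/48873) = 1.164  (Esr5)
log2(3435/231.2) = 3.893  (Col5)
log2(3622/7823) = -1.111  (Abcb11)
Atf10 is most strongly downregulated.

-2.362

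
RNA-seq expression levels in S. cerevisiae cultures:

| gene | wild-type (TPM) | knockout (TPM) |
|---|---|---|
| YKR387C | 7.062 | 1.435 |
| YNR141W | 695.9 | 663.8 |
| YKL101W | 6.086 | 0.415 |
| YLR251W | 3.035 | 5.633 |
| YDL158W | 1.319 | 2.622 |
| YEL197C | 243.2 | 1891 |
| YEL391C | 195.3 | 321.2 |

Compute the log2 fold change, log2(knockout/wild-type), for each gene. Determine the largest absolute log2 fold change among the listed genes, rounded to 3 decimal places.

log2(1.435/7.062) = -2.299  (YKR387C)
log2(663.8/695.9) = -0.068  (YNR141W)
log2(0.415/6.086) = -3.874  (YKL101W)
log2(5.633/3.035) = 0.892  (YLR251W)
log2(2.622/1.319) = 0.991  (YDL158W)
log2(1891/243.2) = 2.959  (YEL197C)
log2(321.2/195.3) = 0.718  (YEL391C)
The largest magnitude belongs to YKL101W.

3.874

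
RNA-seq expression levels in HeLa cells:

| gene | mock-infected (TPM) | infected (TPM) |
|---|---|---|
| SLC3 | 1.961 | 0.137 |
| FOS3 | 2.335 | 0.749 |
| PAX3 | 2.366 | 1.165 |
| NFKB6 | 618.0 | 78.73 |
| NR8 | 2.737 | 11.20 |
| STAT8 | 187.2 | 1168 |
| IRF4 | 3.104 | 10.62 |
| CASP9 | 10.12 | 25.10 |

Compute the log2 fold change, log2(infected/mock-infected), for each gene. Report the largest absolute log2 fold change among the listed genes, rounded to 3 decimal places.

log2(0.137/1.961) = -3.839  (SLC3)
log2(0.749/2.335) = -1.640  (FOS3)
log2(1.165/2.366) = -1.022  (PAX3)
log2(78.73/618.0) = -2.973  (NFKB6)
log2(11.20/2.737) = 2.033  (NR8)
log2(1168/187.2) = 2.641  (STAT8)
log2(10.62/3.104) = 1.775  (IRF4)
log2(25.10/10.12) = 1.310  (CASP9)
The largest magnitude belongs to SLC3.

3.839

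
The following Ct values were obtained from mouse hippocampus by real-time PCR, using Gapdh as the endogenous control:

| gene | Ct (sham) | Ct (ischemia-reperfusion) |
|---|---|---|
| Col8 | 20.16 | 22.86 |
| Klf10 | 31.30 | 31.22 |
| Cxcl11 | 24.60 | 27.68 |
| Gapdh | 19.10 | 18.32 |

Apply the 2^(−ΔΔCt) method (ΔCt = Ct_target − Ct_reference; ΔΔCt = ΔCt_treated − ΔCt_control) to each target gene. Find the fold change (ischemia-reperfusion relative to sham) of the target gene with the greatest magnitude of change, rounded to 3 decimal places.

Col8: ΔΔCt = (22.86−18.32) − (20.16−19.10) = 4.54 − 1.06 = 3.48; fold change = 2^-3.48 = 0.090
Klf10: ΔΔCt = (31.22−18.32) − (31.30−19.10) = 12.90 − 12.20 = 0.70; fold change = 2^-0.70 = 0.616
Cxcl11: ΔΔCt = (27.68−18.32) − (24.60−19.10) = 9.36 − 5.50 = 3.86; fold change = 2^-3.86 = 0.069
Cxcl11 has the largest |ΔΔCt| = 3.86.

0.069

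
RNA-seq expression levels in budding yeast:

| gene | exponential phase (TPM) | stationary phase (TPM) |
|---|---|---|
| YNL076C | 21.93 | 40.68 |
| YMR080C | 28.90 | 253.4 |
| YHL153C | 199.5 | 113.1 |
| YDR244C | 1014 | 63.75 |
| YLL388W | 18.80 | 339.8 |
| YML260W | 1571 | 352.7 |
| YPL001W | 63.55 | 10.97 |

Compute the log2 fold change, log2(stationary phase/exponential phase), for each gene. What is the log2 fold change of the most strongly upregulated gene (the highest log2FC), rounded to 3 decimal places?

log2(40.68/21.93) = 0.891  (YNL076C)
log2(253.4/28.90) = 3.132  (YMR080C)
log2(113.1/199.5) = -0.819  (YHL153C)
log2(63.75/1014) = -3.991  (YDR244C)
log2(339.8/18.80) = 4.176  (YLL388W)
log2(352.7/1571) = -2.155  (YML260W)
log2(10.97/63.55) = -2.534  (YPL001W)
YLL388W is most strongly upregulated.

4.176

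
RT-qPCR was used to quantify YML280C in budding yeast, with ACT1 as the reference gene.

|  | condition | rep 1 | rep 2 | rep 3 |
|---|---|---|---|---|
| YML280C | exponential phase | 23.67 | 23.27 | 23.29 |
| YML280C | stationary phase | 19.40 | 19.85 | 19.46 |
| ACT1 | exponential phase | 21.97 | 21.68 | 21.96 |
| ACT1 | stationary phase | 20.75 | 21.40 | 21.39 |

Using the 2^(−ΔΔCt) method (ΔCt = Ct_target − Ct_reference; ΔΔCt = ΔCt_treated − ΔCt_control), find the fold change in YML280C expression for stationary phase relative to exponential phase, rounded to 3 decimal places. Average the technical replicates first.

Mean Ct: YML280C exponential phase 23.410; YML280C stationary phase 19.570; ACT1 exponential phase 21.870; ACT1 stationary phase 21.180
ΔCt(exponential phase) = 23.410 − 21.870 = 1.540
ΔCt(stationary phase) = 19.570 − 21.180 = -1.610
ΔΔCt = -1.610 − 1.540 = -3.150
Fold change = 2^(−(-3.150)) = 2^3.150 = 8.8766

8.877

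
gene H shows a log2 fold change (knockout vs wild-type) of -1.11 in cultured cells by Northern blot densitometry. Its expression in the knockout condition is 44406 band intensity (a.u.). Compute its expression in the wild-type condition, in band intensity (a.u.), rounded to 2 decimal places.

95848.42

Fold change = 2^(-1.11) = 0.4633
wild-type expression = 44406 / 0.4633 = 95848.42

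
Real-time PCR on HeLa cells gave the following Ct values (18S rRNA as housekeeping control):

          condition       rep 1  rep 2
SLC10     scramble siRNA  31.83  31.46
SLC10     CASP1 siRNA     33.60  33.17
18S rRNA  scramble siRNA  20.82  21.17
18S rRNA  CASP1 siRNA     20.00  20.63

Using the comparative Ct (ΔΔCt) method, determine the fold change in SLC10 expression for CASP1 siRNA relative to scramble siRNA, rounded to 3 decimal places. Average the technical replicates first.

Mean Ct: SLC10 scramble siRNA 31.645; SLC10 CASP1 siRNA 33.385; 18S rRNA scramble siRNA 20.995; 18S rRNA CASP1 siRNA 20.315
ΔCt(scramble siRNA) = 31.645 − 20.995 = 10.650
ΔCt(CASP1 siRNA) = 33.385 − 20.315 = 13.070
ΔΔCt = 13.070 − 10.650 = 2.420
Fold change = 2^(−2.420) = 0.1869

0.187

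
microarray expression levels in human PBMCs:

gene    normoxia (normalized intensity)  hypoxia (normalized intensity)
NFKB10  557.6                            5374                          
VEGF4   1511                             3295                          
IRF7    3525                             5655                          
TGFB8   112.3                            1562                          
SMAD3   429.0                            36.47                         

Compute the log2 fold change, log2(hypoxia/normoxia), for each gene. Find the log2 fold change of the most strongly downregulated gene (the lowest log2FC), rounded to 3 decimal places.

-3.556

log2(5374/557.6) = 3.269  (NFKB10)
log2(3295/1511) = 1.125  (VEGF4)
log2(5655/3525) = 0.682  (IRF7)
log2(1562/112.3) = 3.798  (TGFB8)
log2(36.47/429.0) = -3.556  (SMAD3)
SMAD3 is most strongly downregulated.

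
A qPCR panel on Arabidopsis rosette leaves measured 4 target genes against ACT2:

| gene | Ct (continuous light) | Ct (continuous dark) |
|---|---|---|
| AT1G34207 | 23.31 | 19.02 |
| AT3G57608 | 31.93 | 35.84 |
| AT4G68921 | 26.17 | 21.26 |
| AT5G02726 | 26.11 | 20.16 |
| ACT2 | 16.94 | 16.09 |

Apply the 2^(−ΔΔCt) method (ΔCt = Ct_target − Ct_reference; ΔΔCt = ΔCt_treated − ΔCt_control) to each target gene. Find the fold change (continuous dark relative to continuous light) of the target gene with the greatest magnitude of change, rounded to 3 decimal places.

AT1G34207: ΔΔCt = (19.02−16.09) − (23.31−16.94) = 2.93 − 6.37 = -3.44; fold change = 2^3.44 = 10.853
AT3G57608: ΔΔCt = (35.84−16.09) − (31.93−16.94) = 19.75 − 14.99 = 4.76; fold change = 2^-4.76 = 0.037
AT4G68921: ΔΔCt = (21.26−16.09) − (26.17−16.94) = 5.17 − 9.23 = -4.06; fold change = 2^4.06 = 16.679
AT5G02726: ΔΔCt = (20.16−16.09) − (26.11−16.94) = 4.07 − 9.17 = -5.10; fold change = 2^5.10 = 34.297
AT5G02726 has the largest |ΔΔCt| = 5.10.

34.297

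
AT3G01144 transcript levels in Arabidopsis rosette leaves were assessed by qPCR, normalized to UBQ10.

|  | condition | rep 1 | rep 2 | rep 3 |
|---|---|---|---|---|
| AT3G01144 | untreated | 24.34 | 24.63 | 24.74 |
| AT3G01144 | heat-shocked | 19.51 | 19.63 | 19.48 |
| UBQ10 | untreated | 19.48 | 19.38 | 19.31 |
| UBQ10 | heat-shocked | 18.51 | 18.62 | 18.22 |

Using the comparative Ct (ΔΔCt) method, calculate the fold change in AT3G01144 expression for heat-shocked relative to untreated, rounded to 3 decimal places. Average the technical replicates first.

Mean Ct: AT3G01144 untreated 24.570; AT3G01144 heat-shocked 19.540; UBQ10 untreated 19.390; UBQ10 heat-shocked 18.450
ΔCt(untreated) = 24.570 − 19.390 = 5.180
ΔCt(heat-shocked) = 19.540 − 18.450 = 1.090
ΔΔCt = 1.090 − 5.180 = -4.090
Fold change = 2^(−(-4.090)) = 2^4.090 = 17.0299

17.030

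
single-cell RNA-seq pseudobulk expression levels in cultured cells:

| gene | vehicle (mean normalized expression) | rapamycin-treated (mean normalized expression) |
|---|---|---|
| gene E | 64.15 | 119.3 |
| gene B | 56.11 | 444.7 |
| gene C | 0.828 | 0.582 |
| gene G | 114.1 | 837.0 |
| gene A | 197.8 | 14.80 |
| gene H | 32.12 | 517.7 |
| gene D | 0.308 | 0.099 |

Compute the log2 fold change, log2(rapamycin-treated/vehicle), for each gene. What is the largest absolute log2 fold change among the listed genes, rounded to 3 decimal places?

log2(119.3/64.15) = 0.895  (gene E)
log2(444.7/56.11) = 2.987  (gene B)
log2(0.582/0.828) = -0.509  (gene C)
log2(837.0/114.1) = 2.875  (gene G)
log2(14.80/197.8) = -3.740  (gene A)
log2(517.7/32.12) = 4.011  (gene H)
log2(0.099/0.308) = -1.637  (gene D)
The largest magnitude belongs to gene H.

4.011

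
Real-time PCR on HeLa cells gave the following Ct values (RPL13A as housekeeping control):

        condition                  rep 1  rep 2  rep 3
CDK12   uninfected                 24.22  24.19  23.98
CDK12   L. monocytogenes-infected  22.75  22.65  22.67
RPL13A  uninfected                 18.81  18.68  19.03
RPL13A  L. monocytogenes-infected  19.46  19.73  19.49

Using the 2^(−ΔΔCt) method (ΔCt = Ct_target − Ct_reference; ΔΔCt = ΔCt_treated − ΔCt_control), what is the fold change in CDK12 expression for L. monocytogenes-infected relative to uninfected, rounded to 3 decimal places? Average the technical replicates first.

Mean Ct: CDK12 uninfected 24.130; CDK12 L. monocytogenes-infected 22.690; RPL13A uninfected 18.840; RPL13A L. monocytogenes-infected 19.560
ΔCt(uninfected) = 24.130 − 18.840 = 5.290
ΔCt(L. monocytogenes-infected) = 22.690 − 19.560 = 3.130
ΔΔCt = 3.130 − 5.290 = -2.160
Fold change = 2^(−(-2.160)) = 2^2.160 = 4.4691

4.469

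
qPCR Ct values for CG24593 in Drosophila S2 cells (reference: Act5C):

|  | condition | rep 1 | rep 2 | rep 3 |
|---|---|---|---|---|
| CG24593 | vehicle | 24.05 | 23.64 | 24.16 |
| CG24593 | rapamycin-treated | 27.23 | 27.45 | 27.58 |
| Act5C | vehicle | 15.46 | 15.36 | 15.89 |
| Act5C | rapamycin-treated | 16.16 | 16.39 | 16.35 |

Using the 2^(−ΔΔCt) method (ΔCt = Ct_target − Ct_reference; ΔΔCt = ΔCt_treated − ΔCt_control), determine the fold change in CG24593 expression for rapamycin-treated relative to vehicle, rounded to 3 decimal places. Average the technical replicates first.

0.150

Mean Ct: CG24593 vehicle 23.950; CG24593 rapamycin-treated 27.420; Act5C vehicle 15.570; Act5C rapamycin-treated 16.300
ΔCt(vehicle) = 23.950 − 15.570 = 8.380
ΔCt(rapamycin-treated) = 27.420 − 16.300 = 11.120
ΔΔCt = 11.120 − 8.380 = 2.740
Fold change = 2^(−2.740) = 0.1497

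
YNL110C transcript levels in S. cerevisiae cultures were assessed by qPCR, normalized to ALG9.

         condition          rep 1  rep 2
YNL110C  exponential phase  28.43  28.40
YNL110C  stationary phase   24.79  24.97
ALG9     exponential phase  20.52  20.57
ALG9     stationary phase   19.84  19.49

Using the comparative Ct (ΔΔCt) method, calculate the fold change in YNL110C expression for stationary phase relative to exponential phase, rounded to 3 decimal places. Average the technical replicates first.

Mean Ct: YNL110C exponential phase 28.415; YNL110C stationary phase 24.880; ALG9 exponential phase 20.545; ALG9 stationary phase 19.665
ΔCt(exponential phase) = 28.415 − 20.545 = 7.870
ΔCt(stationary phase) = 24.880 − 19.665 = 5.215
ΔΔCt = 5.215 − 7.870 = -2.655
Fold change = 2^(−(-2.655)) = 2^2.655 = 6.2985

6.298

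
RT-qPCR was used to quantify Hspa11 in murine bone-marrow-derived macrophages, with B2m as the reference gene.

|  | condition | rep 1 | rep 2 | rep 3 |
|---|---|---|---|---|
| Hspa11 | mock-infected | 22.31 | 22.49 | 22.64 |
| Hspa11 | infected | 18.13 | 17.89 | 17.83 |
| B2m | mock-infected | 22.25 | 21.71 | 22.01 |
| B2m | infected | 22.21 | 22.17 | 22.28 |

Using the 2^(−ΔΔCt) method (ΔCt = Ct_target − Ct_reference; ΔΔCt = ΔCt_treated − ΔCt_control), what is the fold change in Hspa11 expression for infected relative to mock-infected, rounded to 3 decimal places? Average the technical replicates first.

27.096

Mean Ct: Hspa11 mock-infected 22.480; Hspa11 infected 17.950; B2m mock-infected 21.990; B2m infected 22.220
ΔCt(mock-infected) = 22.480 − 21.990 = 0.490
ΔCt(infected) = 17.950 − 22.220 = -4.270
ΔΔCt = -4.270 − 0.490 = -4.760
Fold change = 2^(−(-4.760)) = 2^4.760 = 27.0958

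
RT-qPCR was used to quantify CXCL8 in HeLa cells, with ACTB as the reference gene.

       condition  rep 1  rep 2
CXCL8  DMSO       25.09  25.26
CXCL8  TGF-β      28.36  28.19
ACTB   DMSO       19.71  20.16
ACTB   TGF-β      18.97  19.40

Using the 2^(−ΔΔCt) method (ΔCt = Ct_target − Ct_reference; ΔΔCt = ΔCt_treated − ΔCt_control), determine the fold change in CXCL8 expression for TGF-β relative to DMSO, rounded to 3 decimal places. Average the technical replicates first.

Mean Ct: CXCL8 DMSO 25.175; CXCL8 TGF-β 28.275; ACTB DMSO 19.935; ACTB TGF-β 19.185
ΔCt(DMSO) = 25.175 − 19.935 = 5.240
ΔCt(TGF-β) = 28.275 − 19.185 = 9.090
ΔΔCt = 9.090 − 5.240 = 3.850
Fold change = 2^(−3.850) = 0.0693

0.069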